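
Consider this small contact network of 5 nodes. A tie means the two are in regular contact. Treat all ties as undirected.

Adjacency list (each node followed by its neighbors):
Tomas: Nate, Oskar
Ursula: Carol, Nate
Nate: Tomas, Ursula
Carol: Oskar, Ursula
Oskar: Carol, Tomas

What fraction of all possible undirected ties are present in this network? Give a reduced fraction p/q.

1/2

There are 5 edges and 5 nodes, so the maximum possible is C(5,2) = 10.
Density = 5/10 = 1/2.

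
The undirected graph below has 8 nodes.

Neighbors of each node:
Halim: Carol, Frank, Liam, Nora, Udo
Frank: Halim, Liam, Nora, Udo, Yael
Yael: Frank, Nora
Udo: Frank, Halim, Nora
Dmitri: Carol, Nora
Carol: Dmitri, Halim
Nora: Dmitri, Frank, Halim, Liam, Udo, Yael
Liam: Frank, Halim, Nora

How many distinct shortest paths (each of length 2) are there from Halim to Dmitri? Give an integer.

The shortest distance is 2. The length-2 paths are: Halim–Carol–Dmitri; Halim–Nora–Dmitri.
That gives 2 distinct shortest paths.

2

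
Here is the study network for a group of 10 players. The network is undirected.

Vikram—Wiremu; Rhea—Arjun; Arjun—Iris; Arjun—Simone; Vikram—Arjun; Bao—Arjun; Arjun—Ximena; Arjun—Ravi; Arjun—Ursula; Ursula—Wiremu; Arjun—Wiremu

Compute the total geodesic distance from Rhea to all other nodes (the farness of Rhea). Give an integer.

Distances from Rhea: Arjun:1, Bao:2, Iris:2, Ravi:2, Simone:2, Ursula:2, Vikram:2, Wiremu:2, Ximena:2.
Sum = 1 + 2 + 2 + 2 + 2 + 2 + 2 + 2 + 2 = 17.

17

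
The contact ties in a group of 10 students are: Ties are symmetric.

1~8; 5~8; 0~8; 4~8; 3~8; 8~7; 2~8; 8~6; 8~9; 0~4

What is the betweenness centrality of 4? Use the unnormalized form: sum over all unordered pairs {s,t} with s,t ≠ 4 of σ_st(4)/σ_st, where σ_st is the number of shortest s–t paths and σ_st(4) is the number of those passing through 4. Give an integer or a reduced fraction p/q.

No shortest path between any pair of other nodes passes through 4.
Summing the contributions gives betweenness(4) = 0.

0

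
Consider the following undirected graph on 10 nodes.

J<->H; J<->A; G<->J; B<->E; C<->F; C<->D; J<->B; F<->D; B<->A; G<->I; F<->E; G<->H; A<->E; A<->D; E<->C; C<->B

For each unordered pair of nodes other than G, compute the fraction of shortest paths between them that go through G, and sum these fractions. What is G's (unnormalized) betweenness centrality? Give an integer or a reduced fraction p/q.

Pairs whose geodesics pass through G — B–I: 1; A–I: 1; D–I: 1; E–I: 2/2; F–I: 4/4; C–I: 1; H–I: 1; I–J: 1.
All other pairs contribute 0.
Summing the contributions gives betweenness(G) = 8.

8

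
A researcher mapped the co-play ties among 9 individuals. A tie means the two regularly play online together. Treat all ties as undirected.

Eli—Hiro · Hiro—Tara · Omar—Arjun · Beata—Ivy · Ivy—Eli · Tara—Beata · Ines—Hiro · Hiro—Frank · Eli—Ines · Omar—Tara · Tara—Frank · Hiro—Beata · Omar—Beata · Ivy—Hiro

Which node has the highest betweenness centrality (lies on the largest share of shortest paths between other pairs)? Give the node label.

Hiro

Unnormalized betweenness of each node: Arjun:0, Beata:35/6, Eli:1/2, Frank:0, Hiro:34/3, Ines:0, Ivy:7/6, Omar:7, Tara:31/6.
Hiro has the largest value, 34/3, making it the main broker — the node through which the most shortest paths run.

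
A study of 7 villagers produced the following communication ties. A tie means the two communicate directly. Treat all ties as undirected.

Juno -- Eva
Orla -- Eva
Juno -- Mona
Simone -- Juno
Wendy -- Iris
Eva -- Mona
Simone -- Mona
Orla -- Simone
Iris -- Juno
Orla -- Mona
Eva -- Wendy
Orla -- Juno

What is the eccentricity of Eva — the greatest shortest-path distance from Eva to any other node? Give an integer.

2

Distances from Eva: Iris:2, Juno:1, Mona:1, Orla:1, Simone:2, Wendy:1.
The largest is 2 (to Iris and Simone), so the eccentricity of Eva is 2.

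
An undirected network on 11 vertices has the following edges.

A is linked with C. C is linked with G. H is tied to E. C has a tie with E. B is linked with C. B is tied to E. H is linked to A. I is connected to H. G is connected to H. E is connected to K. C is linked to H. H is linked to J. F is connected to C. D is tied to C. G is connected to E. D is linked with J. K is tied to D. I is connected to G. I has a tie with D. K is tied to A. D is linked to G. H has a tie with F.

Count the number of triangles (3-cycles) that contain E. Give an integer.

4

E's neighbors: B, C, G, H, and K.
Neighbor pairs that are themselves tied: E–B–C; E–C–G; E–C–H; E–G–H. Each forms one triangle with E, for 4 in total.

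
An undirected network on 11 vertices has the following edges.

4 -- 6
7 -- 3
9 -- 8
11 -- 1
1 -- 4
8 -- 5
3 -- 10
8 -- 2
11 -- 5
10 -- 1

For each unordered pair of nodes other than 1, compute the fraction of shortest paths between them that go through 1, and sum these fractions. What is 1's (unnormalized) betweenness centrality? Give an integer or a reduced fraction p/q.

31

Pairs whose geodesics pass through 1 — 2–3: 1; 2–10: 1; 2–7: 1; 2–6: 1; 2–4: 1; 3–11: 1; 3–8: 1; 3–5: 1; 3–6: 1; 3–4: 1; 3–9: 1; 11–10: 1; 11–7: 1; 11–6: 1 … (+17 more pairs).
All other pairs contribute 0.
Summing the contributions gives betweenness(1) = 31.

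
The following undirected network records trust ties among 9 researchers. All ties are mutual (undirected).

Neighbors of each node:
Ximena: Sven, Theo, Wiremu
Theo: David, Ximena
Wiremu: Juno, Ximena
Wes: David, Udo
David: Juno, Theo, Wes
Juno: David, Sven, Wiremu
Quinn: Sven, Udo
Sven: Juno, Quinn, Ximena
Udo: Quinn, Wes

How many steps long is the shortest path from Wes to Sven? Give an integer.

3

One shortest route is Wes – Udo – Quinn – Sven, which uses 3 edges, and at distance 2 from Wes we only reach {Juno, Quinn, Theo}, which does not include Sven. So d(Wes,Sven) = 3.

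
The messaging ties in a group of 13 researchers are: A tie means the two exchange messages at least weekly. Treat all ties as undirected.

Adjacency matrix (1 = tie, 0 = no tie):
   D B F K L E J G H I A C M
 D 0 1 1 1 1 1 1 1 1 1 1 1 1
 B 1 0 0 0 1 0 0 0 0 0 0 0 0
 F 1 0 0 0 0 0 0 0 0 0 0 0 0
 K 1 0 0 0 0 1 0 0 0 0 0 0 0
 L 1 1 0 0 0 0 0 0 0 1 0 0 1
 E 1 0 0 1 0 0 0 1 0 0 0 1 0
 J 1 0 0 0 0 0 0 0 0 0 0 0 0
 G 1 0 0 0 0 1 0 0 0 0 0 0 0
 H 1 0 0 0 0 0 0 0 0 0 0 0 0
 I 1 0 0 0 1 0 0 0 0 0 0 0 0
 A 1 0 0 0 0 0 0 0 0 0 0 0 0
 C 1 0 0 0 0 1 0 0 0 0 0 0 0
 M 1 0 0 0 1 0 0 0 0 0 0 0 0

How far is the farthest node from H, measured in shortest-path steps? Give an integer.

Distances from H: A:2, B:2, C:2, D:1, E:2, F:2, G:2, I:2, J:2, K:2, L:2, M:2.
The largest is 2 (to B, F, K, L, E, J, G, I, A, C, and M), so the eccentricity of H is 2.

2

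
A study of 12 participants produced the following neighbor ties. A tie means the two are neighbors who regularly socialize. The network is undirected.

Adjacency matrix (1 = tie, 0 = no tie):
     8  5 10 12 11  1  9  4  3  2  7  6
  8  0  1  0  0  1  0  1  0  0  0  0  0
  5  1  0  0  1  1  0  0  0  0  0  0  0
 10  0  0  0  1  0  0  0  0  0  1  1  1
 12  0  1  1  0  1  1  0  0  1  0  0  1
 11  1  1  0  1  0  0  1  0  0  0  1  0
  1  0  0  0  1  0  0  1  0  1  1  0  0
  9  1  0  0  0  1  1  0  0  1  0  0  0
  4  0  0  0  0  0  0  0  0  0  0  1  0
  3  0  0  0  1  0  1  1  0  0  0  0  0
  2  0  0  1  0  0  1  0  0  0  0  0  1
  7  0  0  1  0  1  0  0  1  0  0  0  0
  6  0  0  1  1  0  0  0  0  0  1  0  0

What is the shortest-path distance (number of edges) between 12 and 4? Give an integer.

One shortest route is 12 – 10 – 7 – 4, which uses 3 edges, and at distance 2 from 12 we only reach {2, 7, 8, 9}, which does not include 4. So d(12,4) = 3.

3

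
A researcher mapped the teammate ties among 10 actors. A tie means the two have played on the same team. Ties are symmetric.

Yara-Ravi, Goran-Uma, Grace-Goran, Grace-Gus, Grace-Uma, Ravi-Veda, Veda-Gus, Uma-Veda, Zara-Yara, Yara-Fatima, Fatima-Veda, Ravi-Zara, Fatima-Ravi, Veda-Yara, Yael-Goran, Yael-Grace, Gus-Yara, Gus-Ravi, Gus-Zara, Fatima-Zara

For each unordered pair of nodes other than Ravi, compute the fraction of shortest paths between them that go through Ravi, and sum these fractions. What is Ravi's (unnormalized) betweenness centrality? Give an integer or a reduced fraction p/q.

16/15

Pairs whose geodesics pass through Ravi — Zara–Veda: 1/4; Zara–Uma: 1/5; Gus–Fatima: 1/4; Fatima–Grace: 1/5; Fatima–Yael: 1/6.
All other pairs contribute 0.
Summing the contributions gives betweenness(Ravi) = 16/15.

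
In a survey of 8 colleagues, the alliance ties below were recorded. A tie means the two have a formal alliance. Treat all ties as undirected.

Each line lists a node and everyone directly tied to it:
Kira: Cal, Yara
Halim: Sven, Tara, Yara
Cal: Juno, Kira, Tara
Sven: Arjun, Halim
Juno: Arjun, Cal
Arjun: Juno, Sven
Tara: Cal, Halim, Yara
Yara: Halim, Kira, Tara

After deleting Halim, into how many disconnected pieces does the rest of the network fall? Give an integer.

Halim's neighbors (Sven, Tara, and Yara) remain reachable from one another through other ties, so the rest of the network stays in one piece.

1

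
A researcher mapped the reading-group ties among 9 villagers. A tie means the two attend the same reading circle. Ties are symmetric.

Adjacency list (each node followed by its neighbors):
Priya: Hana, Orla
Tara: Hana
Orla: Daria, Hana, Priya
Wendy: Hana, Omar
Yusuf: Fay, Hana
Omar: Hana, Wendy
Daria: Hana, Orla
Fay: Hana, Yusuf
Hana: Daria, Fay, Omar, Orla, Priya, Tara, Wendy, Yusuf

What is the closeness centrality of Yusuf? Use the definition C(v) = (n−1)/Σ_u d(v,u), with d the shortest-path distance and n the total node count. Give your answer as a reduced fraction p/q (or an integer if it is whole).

4/7

Distances from Yusuf: Daria:2, Fay:1, Hana:1, Omar:2, Orla:2, Priya:2, Tara:2, Wendy:2. Sum = 14.
n = 9, so closeness = 8/14 = 4/7.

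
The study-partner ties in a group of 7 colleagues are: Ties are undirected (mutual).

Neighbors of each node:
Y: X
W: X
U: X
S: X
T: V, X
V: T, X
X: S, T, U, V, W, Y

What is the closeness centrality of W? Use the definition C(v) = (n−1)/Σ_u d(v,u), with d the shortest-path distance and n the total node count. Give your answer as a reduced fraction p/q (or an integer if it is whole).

6/11

Distances from W: S:2, T:2, U:2, V:2, X:1, Y:2. Sum = 11.
n = 7, so closeness = 6/11.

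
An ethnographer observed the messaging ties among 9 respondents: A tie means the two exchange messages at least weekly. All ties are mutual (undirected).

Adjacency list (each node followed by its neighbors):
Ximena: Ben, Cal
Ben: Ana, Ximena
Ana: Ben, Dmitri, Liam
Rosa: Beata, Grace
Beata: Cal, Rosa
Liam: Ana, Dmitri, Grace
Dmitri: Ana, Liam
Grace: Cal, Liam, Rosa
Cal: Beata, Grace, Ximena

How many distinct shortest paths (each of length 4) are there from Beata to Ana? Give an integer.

3

The shortest distance is 4. The length-4 paths are: Beata–Cal–Ximena–Ben–Ana; Beata–Rosa–Grace–Liam–Ana; Beata–Cal–Grace–Liam–Ana.
That gives 3 distinct shortest paths.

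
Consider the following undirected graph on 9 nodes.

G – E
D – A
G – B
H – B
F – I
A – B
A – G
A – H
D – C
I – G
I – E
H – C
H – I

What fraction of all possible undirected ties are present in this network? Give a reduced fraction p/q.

There are 13 edges and 9 nodes, so the maximum possible is C(9,2) = 36.
Density = 13/36.

13/36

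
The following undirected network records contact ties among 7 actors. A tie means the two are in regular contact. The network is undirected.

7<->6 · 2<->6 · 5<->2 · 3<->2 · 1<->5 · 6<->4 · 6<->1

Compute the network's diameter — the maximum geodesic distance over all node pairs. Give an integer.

Eccentricity of each node (its greatest distance to any other): 1:3, 2:2, 3:3, 4:3, 5:3, 6:2, 7:3.
The maximum eccentricity is 3, realized for instance by the pair 3–1 via 3 – 2 – 5 – 1. So the diameter is 3.

3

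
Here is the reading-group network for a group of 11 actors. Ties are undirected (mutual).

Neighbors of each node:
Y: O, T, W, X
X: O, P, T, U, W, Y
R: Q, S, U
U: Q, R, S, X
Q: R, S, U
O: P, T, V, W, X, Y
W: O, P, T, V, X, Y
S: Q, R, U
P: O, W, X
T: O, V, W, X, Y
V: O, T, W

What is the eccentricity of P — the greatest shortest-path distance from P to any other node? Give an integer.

3

Distances from P: O:1, Q:3, R:3, S:3, T:2, U:2, V:2, W:1, X:1, Y:2.
The largest is 3 (to S, R, and Q), so the eccentricity of P is 3.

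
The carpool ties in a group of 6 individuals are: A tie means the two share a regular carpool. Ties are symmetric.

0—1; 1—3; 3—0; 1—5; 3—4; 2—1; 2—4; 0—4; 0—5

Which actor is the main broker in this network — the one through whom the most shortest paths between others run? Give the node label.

1

Unnormalized betweenness of each node: 0:11/6, 1:5/2, 2:1/3, 3:1/3, 4:1, 5:0.
1 has the largest value, 5/2, making it the main broker — the node through which the most shortest paths run.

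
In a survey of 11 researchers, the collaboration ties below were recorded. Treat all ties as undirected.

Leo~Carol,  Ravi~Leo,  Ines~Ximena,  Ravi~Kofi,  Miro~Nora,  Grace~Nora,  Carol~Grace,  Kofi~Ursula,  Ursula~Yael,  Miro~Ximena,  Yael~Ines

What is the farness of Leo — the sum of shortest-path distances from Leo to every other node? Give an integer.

Distances from Leo: Carol:1, Grace:2, Ines:5, Kofi:2, Miro:4, Nora:3, Ravi:1, Ursula:3, Ximena:5, Yael:4.
Sum = 1 + 2 + 5 + 2 + 4 + 3 + 1 + 3 + 5 + 4 = 30.

30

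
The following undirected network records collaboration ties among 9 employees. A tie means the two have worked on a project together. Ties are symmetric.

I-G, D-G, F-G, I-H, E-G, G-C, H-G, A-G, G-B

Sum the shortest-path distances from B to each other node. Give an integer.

15

Distances from B: A:2, C:2, D:2, E:2, F:2, G:1, H:2, I:2.
Sum = 2 + 2 + 2 + 2 + 2 + 1 + 2 + 2 = 15.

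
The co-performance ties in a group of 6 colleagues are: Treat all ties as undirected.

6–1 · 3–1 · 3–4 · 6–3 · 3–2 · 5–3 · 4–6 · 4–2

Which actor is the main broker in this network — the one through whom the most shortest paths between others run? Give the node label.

3

Unnormalized betweenness of each node: 1:0, 2:0, 3:6, 4:1/2, 5:0, 6:1/2.
3 has the largest value, 6, making it the main broker — the node through which the most shortest paths run.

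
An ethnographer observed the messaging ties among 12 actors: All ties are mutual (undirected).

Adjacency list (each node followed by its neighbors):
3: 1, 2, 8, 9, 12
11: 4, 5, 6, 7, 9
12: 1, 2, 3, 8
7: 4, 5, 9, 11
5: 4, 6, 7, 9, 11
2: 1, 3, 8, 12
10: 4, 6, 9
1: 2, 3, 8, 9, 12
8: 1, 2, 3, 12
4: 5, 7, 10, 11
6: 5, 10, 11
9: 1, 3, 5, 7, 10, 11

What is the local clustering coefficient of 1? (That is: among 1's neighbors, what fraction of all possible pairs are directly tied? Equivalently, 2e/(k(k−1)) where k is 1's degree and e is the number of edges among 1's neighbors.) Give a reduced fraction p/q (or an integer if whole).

1's neighbors: 2, 3, 8, 9, and 12 (k = 5).
Possible neighbor pairs: C(5,2) = 10. Edges among them: 2–3, 2–8, 2–12, 3–8, 3–9, 3–12, 8–12 → e = 7.
Clustering(1) = 7/10.

7/10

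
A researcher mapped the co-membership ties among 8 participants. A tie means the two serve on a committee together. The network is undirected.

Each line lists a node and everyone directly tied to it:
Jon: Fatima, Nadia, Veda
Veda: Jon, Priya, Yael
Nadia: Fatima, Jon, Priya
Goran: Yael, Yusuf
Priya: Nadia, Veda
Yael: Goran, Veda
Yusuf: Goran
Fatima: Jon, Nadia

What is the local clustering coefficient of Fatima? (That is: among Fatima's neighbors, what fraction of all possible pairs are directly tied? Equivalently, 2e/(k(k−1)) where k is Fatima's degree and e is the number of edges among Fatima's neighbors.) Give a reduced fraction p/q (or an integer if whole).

1

Fatima's neighbors: Jon and Nadia (k = 2).
Possible neighbor pairs: C(2,2) = 1. Edges among them: Jon–Nadia → e = 1.
Clustering(Fatima) = 1/1.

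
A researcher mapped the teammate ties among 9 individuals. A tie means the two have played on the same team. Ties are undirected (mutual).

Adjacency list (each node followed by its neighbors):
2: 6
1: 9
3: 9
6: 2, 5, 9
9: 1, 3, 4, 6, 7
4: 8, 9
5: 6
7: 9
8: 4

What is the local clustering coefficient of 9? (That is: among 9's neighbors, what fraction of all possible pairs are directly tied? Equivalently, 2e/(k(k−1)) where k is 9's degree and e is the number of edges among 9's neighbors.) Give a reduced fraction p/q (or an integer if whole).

9's neighbors: 1, 3, 4, 6, and 7 (k = 5).
Possible neighbor pairs: C(5,2) = 10. Edges among them: none → e = 0.
Clustering(9) = 0/10 = 0.

0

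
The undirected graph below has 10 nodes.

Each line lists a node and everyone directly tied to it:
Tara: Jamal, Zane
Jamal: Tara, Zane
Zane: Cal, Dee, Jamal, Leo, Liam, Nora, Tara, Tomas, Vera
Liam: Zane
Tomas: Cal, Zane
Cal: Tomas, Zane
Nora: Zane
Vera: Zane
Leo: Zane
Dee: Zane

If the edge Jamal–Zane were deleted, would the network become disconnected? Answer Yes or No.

Even without that edge, Jamal still reaches Zane via Jamal – Tara – Zane, so the network stays connected. Not a bridge.

No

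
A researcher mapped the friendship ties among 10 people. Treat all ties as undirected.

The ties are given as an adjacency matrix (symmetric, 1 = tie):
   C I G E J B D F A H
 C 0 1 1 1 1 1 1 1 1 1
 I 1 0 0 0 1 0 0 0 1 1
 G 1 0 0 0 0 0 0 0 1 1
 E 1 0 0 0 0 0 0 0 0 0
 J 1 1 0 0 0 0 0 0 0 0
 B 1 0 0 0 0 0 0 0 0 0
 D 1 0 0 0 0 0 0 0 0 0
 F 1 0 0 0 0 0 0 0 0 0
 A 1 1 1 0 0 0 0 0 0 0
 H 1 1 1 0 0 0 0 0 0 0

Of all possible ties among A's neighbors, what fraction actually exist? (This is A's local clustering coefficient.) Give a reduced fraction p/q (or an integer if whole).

A's neighbors: C, G, and I (k = 3).
Possible neighbor pairs: C(3,2) = 3. Edges among them: C–G, C–I → e = 2.
Clustering(A) = 2/3.

2/3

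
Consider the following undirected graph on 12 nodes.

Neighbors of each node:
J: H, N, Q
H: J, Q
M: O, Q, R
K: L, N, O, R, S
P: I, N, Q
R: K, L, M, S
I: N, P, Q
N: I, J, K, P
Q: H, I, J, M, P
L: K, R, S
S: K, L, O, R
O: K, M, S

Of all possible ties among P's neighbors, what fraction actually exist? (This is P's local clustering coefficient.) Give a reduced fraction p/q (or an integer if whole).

2/3

P's neighbors: I, N, and Q (k = 3).
Possible neighbor pairs: C(3,2) = 3. Edges among them: I–N, I–Q → e = 2.
Clustering(P) = 2/3.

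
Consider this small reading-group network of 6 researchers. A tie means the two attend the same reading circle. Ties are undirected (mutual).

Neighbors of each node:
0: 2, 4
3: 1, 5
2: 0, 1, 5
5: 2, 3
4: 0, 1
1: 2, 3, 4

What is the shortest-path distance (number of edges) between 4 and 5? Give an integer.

One shortest route is 4 – 1 – 3 – 5, which uses 3 edges, and at distance 2 from 4 we only reach {2, 3}, which does not include 5. So d(4,5) = 3.

3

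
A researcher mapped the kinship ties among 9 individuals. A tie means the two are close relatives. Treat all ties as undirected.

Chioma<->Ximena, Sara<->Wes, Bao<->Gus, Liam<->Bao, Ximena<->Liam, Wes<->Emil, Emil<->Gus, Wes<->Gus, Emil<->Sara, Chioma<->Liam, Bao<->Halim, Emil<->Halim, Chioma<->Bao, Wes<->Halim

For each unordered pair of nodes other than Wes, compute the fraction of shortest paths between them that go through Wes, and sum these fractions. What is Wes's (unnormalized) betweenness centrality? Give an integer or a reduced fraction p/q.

Pairs whose geodesics pass through Wes — Chioma–Sara: 2/4; Ximena–Sara: 4/8; Bao–Sara: 2/4; Liam–Sara: 2/4; Sara–Gus: 1/2; Sara–Halim: 1/2; Gus–Halim: 1/3.
All other pairs contribute 0.
Summing the contributions gives betweenness(Wes) = 10/3.

10/3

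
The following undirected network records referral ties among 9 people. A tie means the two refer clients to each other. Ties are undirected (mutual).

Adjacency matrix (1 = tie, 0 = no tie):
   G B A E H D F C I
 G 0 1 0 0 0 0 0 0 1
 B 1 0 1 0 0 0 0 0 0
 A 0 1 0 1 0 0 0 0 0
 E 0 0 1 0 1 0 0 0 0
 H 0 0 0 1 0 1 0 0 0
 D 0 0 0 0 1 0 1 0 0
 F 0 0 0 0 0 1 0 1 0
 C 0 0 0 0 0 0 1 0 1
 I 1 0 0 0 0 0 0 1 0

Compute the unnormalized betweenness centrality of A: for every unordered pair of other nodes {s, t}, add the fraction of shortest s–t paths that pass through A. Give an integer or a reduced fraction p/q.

6

Pairs whose geodesics pass through A — G–E: 1; G–H: 1; B–E: 1; B–H: 1; B–D: 1; E–I: 1.
All other pairs contribute 0.
Summing the contributions gives betweenness(A) = 6.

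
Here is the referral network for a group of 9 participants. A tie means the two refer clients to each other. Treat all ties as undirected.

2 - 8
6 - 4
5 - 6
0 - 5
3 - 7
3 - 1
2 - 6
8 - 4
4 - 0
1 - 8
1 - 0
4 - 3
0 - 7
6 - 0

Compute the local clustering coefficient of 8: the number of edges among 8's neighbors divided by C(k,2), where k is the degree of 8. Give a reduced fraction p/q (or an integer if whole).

0

8's neighbors: 1, 2, and 4 (k = 3).
Possible neighbor pairs: C(3,2) = 3. Edges among them: none → e = 0.
Clustering(8) = 0/3 = 0.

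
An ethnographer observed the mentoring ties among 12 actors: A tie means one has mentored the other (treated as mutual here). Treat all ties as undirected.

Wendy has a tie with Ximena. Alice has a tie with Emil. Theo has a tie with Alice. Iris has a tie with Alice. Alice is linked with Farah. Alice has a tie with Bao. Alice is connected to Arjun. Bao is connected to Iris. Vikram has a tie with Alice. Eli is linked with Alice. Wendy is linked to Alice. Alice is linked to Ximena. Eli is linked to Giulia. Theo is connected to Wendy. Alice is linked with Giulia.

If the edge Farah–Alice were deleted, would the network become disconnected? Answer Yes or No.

Yes

Without the Farah–Alice edge there is no alternate route between Farah and Alice, so the network disconnects. It is a bridge.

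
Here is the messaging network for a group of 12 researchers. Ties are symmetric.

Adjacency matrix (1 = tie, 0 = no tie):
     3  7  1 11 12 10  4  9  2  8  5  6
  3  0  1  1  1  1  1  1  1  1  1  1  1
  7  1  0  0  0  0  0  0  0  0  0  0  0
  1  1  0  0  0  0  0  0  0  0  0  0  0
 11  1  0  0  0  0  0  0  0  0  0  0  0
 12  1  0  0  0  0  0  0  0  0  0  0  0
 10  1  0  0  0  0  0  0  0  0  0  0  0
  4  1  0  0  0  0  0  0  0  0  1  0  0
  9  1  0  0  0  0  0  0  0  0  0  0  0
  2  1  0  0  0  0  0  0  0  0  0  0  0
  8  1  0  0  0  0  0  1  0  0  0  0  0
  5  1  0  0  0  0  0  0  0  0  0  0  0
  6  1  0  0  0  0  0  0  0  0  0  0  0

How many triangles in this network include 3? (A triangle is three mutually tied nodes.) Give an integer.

3's neighbors: 1, 2, 4, 5, 6, 7, 8, 9, 10, 11, and 12.
Neighbor pairs that are themselves tied: 3–4–8. Each forms one triangle with 3, for 1 in total.

1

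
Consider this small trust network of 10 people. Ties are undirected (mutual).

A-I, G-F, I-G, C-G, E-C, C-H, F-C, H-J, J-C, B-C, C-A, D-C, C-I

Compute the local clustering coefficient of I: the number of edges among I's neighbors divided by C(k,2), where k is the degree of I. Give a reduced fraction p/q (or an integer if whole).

I's neighbors: A, C, and G (k = 3).
Possible neighbor pairs: C(3,2) = 3. Edges among them: A–C, C–G → e = 2.
Clustering(I) = 2/3.

2/3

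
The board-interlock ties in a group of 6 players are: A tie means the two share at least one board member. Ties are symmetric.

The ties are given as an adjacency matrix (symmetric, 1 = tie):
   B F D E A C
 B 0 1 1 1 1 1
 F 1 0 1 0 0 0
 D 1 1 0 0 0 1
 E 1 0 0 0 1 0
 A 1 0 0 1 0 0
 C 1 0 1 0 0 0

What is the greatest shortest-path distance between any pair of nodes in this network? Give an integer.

Eccentricity of each node (its greatest distance to any other): A:2, B:1, C:2, D:2, E:2, F:2.
The maximum eccentricity is 2, realized for instance by the pair F–E via F – B – E. So the diameter is 2.

2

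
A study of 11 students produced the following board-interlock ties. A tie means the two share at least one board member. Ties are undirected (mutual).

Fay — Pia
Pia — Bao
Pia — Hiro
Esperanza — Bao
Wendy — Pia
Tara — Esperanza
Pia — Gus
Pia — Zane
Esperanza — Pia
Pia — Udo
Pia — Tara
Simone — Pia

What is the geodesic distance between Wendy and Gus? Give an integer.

2

One shortest route is Wendy – Pia – Gus, which uses 2 edges, and Wendy and Gus are not directly tied, so nothing shorter exists. So d(Wendy,Gus) = 2.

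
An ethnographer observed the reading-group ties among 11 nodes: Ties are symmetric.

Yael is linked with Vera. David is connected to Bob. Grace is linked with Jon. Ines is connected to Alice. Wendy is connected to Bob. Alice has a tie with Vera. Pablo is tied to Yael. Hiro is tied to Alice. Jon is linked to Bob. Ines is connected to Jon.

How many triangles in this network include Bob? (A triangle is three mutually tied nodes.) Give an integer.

Bob's neighbors are David, Jon, and Wendy, but none of them are tied to each other, so no triangle contains Bob.

0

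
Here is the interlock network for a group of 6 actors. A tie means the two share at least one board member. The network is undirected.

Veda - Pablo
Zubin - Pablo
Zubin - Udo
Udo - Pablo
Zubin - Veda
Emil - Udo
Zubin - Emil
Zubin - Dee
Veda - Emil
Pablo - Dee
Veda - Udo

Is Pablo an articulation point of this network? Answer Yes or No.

No

Even without Pablo, every remaining node can still reach every other (the residual graph is connected), so Pablo is not a cut vertex.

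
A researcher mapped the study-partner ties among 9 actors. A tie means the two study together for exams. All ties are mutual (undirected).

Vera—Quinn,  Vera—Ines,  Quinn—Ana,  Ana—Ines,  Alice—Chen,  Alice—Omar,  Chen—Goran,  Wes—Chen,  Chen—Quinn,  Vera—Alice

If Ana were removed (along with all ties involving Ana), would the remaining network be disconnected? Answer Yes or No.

Even without Ana, every remaining node can still reach every other (the residual graph is connected), so Ana is not a cut vertex.

No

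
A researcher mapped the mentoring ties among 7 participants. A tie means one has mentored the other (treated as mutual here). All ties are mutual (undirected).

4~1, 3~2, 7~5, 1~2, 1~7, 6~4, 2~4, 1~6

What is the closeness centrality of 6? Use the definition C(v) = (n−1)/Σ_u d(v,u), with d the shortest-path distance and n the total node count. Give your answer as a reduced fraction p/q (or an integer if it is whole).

1/2

Distances from 6: 1:1, 2:2, 3:3, 4:1, 5:3, 7:2. Sum = 12.
n = 7, so closeness = 6/12 = 1/2.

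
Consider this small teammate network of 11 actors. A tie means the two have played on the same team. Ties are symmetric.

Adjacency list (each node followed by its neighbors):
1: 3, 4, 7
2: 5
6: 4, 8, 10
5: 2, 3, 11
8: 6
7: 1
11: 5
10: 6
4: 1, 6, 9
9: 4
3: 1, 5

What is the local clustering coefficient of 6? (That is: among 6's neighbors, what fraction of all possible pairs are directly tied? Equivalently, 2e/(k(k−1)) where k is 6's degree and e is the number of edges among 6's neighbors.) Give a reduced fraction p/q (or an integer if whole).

6's neighbors: 4, 8, and 10 (k = 3).
Possible neighbor pairs: C(3,2) = 3. Edges among them: none → e = 0.
Clustering(6) = 0/3 = 0.

0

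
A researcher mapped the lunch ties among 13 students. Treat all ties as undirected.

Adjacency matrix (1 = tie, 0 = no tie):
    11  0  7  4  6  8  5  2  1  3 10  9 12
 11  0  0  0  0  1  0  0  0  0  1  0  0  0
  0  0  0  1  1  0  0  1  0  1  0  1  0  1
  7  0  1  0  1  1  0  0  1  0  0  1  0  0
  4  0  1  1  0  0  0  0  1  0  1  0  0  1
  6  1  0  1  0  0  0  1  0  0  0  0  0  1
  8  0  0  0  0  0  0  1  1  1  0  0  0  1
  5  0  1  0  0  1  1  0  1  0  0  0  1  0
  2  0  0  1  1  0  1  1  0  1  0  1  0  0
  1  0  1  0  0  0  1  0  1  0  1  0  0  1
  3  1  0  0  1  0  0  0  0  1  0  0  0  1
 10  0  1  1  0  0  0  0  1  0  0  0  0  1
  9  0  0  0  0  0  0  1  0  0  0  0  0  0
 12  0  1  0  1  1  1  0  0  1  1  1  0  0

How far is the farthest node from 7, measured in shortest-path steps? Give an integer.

3

Distances from 7: 0:1, 1:2, 2:1, 3:2, 4:1, 5:2, 6:1, 8:2, 9:3, 10:1, 11:2, 12:2.
The largest is 3 (to 9), so the eccentricity of 7 is 3.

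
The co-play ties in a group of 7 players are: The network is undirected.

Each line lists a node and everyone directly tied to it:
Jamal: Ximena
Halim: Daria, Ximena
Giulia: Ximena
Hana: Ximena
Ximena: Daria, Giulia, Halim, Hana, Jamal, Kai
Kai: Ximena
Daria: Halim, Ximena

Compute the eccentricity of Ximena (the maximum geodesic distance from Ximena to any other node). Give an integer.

Distances from Ximena: Daria:1, Giulia:1, Halim:1, Hana:1, Jamal:1, Kai:1.
The largest is 1 (to Daria, Kai, Giulia, Jamal, Hana, and Halim), so the eccentricity of Ximena is 1.

1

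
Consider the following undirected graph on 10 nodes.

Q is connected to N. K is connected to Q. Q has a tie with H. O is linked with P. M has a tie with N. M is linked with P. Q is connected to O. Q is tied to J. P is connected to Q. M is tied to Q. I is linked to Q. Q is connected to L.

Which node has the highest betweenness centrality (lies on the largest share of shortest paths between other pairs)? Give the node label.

Q

Unnormalized betweenness of each node: H:0, I:0, J:0, K:0, L:0, M:1/2, N:0, O:0, P:1/2, Q:32.
Q has the largest value, 32, making it the main broker — the node through which the most shortest paths run.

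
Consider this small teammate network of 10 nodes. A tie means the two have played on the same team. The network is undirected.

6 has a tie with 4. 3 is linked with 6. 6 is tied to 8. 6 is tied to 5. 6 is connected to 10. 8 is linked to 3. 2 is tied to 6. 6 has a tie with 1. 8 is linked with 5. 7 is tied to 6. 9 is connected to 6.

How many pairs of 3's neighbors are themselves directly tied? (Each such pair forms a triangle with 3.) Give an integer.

3's neighbors: 6 and 8.
Neighbor pairs that are themselves tied: 3–6–8. Each forms one triangle with 3, for 1 in total.

1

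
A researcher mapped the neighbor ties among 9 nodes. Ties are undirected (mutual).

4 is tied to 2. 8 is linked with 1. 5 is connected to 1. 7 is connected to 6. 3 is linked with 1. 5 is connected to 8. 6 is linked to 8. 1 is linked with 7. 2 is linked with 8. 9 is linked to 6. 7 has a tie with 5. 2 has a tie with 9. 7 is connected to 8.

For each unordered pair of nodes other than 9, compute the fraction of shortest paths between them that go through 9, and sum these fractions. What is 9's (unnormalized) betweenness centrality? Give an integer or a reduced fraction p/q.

Pairs whose geodesics pass through 9 — 2–6: 1/2; 4–6: 1/2.
All other pairs contribute 0.
Summing the contributions gives betweenness(9) = 1.

1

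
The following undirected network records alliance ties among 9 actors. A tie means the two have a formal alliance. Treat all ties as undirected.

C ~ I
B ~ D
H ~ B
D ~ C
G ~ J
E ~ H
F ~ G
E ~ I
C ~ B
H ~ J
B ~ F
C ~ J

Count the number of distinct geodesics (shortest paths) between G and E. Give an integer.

The shortest distance is 3, and the only length-3 path is G–J–H–E. So there is exactly 1 shortest path.

1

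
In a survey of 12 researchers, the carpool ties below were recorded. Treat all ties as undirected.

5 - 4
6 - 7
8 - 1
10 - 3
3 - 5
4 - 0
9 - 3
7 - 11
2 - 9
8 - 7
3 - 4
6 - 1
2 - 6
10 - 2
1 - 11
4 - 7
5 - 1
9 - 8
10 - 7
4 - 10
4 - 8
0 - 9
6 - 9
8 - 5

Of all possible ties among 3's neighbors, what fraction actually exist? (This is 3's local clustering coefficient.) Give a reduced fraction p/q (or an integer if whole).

3's neighbors: 4, 5, 9, and 10 (k = 4).
Possible neighbor pairs: C(4,2) = 6. Edges among them: 4–5, 4–10 → e = 2.
Clustering(3) = 2/6 = 1/3.

1/3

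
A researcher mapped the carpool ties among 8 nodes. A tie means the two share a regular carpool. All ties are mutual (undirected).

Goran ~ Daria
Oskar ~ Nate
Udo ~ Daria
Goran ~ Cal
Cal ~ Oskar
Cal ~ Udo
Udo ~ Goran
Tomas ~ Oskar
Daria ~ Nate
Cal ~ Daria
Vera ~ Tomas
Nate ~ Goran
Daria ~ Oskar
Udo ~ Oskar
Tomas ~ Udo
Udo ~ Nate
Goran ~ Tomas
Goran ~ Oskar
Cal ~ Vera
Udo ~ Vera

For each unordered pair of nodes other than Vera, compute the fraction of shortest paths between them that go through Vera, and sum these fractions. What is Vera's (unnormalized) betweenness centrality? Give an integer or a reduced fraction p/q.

Pairs whose geodesics pass through Vera — Tomas–Cal: 1/4.
All other pairs contribute 0.
Summing the contributions gives betweenness(Vera) = 1/4.

1/4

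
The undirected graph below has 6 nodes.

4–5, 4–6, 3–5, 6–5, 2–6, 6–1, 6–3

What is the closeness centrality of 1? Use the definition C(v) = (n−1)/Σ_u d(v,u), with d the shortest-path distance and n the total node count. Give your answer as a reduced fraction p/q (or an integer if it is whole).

5/9

Distances from 1: 2:2, 3:2, 4:2, 5:2, 6:1. Sum = 9.
n = 6, so closeness = 5/9.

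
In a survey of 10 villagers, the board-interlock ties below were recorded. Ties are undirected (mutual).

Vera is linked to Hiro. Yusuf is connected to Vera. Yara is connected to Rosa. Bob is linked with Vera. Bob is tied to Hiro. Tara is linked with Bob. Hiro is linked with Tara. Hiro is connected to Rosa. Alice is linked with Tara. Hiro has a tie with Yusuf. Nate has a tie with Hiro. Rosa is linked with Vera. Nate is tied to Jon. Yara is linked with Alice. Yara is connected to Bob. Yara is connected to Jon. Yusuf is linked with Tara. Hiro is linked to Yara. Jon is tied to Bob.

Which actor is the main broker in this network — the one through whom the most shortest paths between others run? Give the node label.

Hiro

Unnormalized betweenness of each node: Alice:1/3, Bob:64/15, Hiro:323/30, Jon:4/3, Nate:8/15, Rosa:1/2, Tara:101/30, Vera:41/30, Yara:181/30, Yusuf:1/2.
Hiro has the largest value, 323/30, making it the main broker — the node through which the most shortest paths run.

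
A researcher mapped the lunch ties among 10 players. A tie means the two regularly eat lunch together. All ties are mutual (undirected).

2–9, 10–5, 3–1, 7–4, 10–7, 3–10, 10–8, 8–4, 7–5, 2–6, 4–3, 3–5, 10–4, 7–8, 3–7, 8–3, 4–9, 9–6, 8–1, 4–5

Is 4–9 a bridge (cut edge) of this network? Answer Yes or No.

Yes

Without the 4–9 edge there is no alternate route between 4 and 9, so the network disconnects. It is a bridge.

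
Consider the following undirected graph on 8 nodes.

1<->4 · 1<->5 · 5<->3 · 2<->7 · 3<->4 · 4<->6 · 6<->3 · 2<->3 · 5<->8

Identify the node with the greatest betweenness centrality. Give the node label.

Unnormalized betweenness of each node: 1:1, 2:6, 3:13, 4:5/2, 5:15/2, 6:0, 7:0, 8:0.
3 has the largest value, 13, making it the main broker — the node through which the most shortest paths run.

3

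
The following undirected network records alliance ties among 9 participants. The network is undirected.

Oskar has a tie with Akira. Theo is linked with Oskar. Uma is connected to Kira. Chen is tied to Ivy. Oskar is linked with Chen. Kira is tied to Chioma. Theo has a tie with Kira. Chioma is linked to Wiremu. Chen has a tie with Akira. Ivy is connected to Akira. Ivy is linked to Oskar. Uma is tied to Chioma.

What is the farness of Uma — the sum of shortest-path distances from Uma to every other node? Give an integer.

Distances from Uma: Akira:4, Chen:4, Chioma:1, Ivy:4, Kira:1, Oskar:3, Theo:2, Wiremu:2.
Sum = 4 + 4 + 1 + 4 + 1 + 3 + 2 + 2 = 21.

21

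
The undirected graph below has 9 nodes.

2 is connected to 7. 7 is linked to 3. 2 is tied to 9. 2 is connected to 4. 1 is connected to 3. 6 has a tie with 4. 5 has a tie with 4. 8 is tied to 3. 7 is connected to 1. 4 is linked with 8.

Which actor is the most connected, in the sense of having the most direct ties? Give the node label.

4

Degrees — 1:2, 2:3, 3:3, 4:4, 5:1, 6:1, 7:3, 8:2, 9:1.
The maximum is 4, attained only by 4.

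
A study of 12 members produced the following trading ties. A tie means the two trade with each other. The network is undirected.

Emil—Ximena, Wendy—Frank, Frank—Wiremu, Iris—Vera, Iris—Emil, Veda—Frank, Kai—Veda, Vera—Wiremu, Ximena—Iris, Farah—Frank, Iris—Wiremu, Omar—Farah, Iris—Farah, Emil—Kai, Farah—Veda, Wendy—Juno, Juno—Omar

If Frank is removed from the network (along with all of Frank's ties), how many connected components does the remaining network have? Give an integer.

Frank's neighbors (Farah, Veda, Wendy, and Wiremu) remain reachable from one another through other ties, so the rest of the network stays in one piece.

1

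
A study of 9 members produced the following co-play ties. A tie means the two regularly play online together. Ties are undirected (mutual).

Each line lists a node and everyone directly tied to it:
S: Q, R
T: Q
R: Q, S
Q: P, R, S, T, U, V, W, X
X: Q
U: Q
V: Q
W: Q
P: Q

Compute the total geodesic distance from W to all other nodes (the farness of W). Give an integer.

Distances from W: P:2, Q:1, R:2, S:2, T:2, U:2, V:2, X:2.
Sum = 2 + 1 + 2 + 2 + 2 + 2 + 2 + 2 = 15.

15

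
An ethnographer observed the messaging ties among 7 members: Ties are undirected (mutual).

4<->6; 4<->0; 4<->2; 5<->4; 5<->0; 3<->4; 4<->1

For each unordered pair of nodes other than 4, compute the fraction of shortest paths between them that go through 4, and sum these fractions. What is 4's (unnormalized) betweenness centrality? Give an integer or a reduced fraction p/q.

Pairs whose geodesics pass through 4 — 2–1: 1; 2–6: 1; 2–3: 1; 2–0: 1; 2–5: 1; 1–6: 1; 1–3: 1; 1–0: 1; 1–5: 1; 6–3: 1; 6–0: 1; 6–5: 1; 3–0: 1; 3–5: 1.
All other pairs contribute 0.
Summing the contributions gives betweenness(4) = 14.

14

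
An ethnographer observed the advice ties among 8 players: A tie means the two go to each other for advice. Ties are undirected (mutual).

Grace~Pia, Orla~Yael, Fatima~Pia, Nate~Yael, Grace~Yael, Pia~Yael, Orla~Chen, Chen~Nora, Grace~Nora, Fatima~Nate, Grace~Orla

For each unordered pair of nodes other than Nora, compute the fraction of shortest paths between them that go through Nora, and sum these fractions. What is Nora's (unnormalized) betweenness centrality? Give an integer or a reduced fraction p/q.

Pairs whose geodesics pass through Nora — Pia–Chen: 1/3; Grace–Chen: 1/2; Chen–Fatima: 1/4.
All other pairs contribute 0.
Summing the contributions gives betweenness(Nora) = 13/12.

13/12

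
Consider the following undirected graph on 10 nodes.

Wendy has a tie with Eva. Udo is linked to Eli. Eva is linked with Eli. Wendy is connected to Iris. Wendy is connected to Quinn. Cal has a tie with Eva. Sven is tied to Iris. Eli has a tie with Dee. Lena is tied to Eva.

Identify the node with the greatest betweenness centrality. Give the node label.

Eva

Unnormalized betweenness of each node: Cal:0, Dee:0, Eli:15, Eva:27, Iris:8, Lena:0, Quinn:0, Sven:0, Udo:0, Wendy:20.
Eva has the largest value, 27, making it the main broker — the node through which the most shortest paths run.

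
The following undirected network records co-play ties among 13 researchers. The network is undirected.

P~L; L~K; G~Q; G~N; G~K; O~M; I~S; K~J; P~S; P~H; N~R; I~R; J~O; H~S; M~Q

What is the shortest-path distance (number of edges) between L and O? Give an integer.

3

One shortest route is L – K – J – O, which uses 3 edges, and at distance 2 from L we only reach {G, H, J, S}, which does not include O. So d(L,O) = 3.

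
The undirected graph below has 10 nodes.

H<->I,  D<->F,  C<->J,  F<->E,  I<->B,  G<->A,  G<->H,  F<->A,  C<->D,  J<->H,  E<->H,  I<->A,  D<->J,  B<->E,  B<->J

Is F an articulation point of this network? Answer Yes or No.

Even without F, every remaining node can still reach every other (the residual graph is connected), so F is not a cut vertex.

No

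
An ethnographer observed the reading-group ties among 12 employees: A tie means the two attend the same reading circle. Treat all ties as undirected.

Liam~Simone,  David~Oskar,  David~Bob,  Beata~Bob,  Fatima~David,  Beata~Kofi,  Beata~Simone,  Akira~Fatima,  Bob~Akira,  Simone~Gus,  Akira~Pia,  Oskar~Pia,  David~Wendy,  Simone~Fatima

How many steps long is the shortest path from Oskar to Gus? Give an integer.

4

One shortest route is Oskar – David – Fatima – Simone – Gus, which uses 4 edges, and at distance 3 from Oskar we only reach {Beata, Simone}, which does not include Gus. So d(Oskar,Gus) = 4.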